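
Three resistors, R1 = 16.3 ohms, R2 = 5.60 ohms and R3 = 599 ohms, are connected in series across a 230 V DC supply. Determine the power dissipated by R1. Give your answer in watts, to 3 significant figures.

Every series element carries the same I. Get I from the total resistance, then P = I² × R1.
R_total = 16.3 + 5.60 + 599 = 620.9 Ω
I = V / R_total = 230 / 620.9 = 0.3704 A
P_R1 = I² × R1 = (0.3704)² × 16.3 = 2.237 W

2.24 W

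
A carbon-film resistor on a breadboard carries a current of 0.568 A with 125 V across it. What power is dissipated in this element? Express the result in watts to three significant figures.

71.0 W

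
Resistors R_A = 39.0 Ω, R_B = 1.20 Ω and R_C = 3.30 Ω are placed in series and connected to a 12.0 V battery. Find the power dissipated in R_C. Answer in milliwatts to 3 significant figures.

The current is common to all series resistors; compute it, then apply P = I²R for the target.
R_total = 39.0 + 1.20 + 3.30 = 43.50 Ω
I = V / R_total = 12.0 / 43.50 = 0.2759 A
P_R_C = I² × R_C = (0.2759)² × 3.30 = 0.2511 W

251 mW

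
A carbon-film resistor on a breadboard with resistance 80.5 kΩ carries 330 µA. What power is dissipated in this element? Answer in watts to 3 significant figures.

0.00877 W

Current and resistance are given, so P = I²R is the direct form.
P = (0.0003300 A)² × 80500 Ω = 0.008766 W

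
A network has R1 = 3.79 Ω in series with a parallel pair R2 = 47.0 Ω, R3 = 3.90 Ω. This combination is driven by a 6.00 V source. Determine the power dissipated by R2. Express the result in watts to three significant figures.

0.182 W

First combine the parallel branches into one equivalent R_p, then R1 + R_p is a series pair.
R_p = (47.0×3.90)/(47.0+3.90) = 3.601 Ω
R_total = 3.79 + 3.601 = 7.391 Ω
I = V / R_total = 6.00 / 7.391 = 0.8118 A
Voltage across the parallel pair: V_p = I × R_p = 0.8118 × 3.601 = 2.923 V
With V_p across R2, its power is V_p²/R2.
P_R2 = (2.923)² / 47.0 = 0.1818 W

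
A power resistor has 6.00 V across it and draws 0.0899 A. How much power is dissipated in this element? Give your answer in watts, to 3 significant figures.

0.539 W

V and I are known directly — P = V I, no intermediate step needed.
P = 6.00 V × 0.08990 A = 0.5394 W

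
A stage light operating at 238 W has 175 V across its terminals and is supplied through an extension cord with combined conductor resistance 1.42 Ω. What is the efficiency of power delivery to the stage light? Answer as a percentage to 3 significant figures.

98.9 %

I = P / V = 238 / 175 = 1.360 A through the extension cord.
P_line = I² R_line = (1.360)² × 1.42 = 2.626 W
P_source = P_load + P_line = 238.0 + 2.626 = 240.6 W
η = P_load / P_source = 238.0 / 240.6 = 0.9891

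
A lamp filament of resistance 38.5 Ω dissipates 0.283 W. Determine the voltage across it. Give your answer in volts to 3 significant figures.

Rearranging the power relation for the two known quantities gives V = √(P R).
V = √(0.283 × 38.5) = 3.301 V

3.30 V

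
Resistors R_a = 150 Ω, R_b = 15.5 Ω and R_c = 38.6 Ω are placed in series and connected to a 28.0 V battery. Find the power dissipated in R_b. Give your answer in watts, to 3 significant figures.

0.292 W

In a series string the same current flows through every resistor — find that current, then P = I²R for the one we want.
R_total = 150 + 15.5 + 38.6 = 204.1 Ω
I = V / R_total = 28.0 / 204.1 = 0.1372 A
P_R_b = I² × R_b = (0.1372)² × 15.5 = 0.2917 W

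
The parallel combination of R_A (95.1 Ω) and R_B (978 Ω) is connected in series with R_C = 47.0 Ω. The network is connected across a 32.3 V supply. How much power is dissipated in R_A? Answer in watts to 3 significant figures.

4.61 W

First find R_p for the parallel pair, then treat R_p + R_C as a series loop.
R_p = (95.1×978)/(95.1+978) = 86.67 Ω
R_total = R_p + 47.0 = 86.67 + 47.0 = 133.7 Ω
I = V / R_total = 32.3 / 133.7 = 0.2416 A
Voltage across the parallel pair: V_p = I × R_p = 0.2416 × 86.67 = 20.94 V
Use P = V²/R for R_A with V = V_p.
P_R_A = (20.94)² / 95.1 = 4.612 W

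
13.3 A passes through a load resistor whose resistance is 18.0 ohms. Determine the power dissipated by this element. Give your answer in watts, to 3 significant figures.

3180 W

Current and resistance are given, so P = I²R is the direct form.
P = (13.30 A)² × 18.0 Ω = 3184 W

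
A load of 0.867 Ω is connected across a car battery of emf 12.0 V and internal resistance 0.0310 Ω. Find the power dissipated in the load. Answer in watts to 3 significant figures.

Load and internal resistance form a series loop — compute the loop current, then the load power via I²R.
I = ε / (r + R) = 12.0 / (0.0310 + 0.867) = 13.36 A
P_load = I² R = (13.36)² × 0.867 = 154.8 W

155 W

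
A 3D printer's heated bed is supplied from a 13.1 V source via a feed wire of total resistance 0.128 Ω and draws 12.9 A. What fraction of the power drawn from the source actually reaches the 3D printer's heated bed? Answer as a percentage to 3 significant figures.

87.4 %

The feed wire carries the full 12.9 A.
P_line = I² R_line = (12.90)² × 0.128 = 21.30 W
P_source = V I = 13.1 × 12.90 = 169.0 W; P_load = 147.7 W
η = P_load / P_source = 147.7 / 169.0 = 0.8740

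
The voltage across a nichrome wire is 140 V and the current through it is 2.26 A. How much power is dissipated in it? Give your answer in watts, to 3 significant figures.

316 W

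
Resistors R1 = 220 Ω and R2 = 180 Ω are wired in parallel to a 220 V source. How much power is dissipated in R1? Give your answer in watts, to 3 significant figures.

The supply voltage appears across each parallel branch — just use P = V²/R1.
P_R1 = V² / R1 = (220)² / 220 Ω = 220.0 W

220 W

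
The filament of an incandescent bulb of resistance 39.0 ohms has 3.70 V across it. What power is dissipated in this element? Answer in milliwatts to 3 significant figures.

351 mW

We know the drop across the element and its resistance — P = V²/R, one step.
P = (3.70 V)² / 39.0 Ω = 0.3510 W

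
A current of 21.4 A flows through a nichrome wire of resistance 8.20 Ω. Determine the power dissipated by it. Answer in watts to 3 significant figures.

Knowing I and R, the power is just I²R — no need to find V first.
P = (21.40 A)² × 8.20 Ω = 3755 W

3760 W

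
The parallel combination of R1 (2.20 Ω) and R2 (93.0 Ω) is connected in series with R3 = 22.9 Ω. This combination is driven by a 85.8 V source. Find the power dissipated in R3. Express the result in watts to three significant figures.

Reduce the parallel combination to a single R_p; the circuit then becomes R_p in series with the remaining resistor.
R_p = (2.20×93.0)/(2.20+93.0) = 2.149 Ω
R_total = R_p + 22.9 = 2.149 + 22.9 = 25.05 Ω
I = V / R_total = 85.8 / 25.05 = 3.425 A
R3 is the series element, so its power is I²R.
P_R3 = (3.425)² × 22.9 = 268.7 W

269 W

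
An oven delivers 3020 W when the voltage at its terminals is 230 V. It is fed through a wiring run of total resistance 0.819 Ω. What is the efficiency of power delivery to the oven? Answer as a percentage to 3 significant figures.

95.5 %

I = P / V = 3020 / 230 = 13.13 A through the wiring run.
P_line = I² R_line = (13.13)² × 0.819 = 141.2 W
P_source = P_load + P_line = 3020 + 141.2 = 3161 W
η = P_load / P_source = 3020 / 3161 = 0.9553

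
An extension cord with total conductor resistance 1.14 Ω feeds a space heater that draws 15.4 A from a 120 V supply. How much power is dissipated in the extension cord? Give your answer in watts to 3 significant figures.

270 W

The extension cord and load are in series, so the same current flows in both; the loss is I²R_line.
The extension cord carries the full 15.4 A.
P_line = I² R_line = (15.40)² × 1.14 = 270.4 W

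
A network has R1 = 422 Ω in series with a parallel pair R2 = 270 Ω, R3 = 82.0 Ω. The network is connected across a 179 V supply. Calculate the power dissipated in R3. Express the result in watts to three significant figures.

Reduce the parallel pair to R_p first; the network is then a simple series string.
R_p = (270×82.0)/(270+82.0) = 62.90 Ω
R_total = 422 + 62.90 = 484.9 Ω
I = V / R_total = 179 / 484.9 = 0.3692 A
Voltage across the parallel pair: V_p = I × R_p = 0.3692 × 62.90 = 23.22 V
R3 sees V_p directly, so P = V_p² / R3.
P_R3 = (23.22)² / 82.0 = 6.574 W

6.57 W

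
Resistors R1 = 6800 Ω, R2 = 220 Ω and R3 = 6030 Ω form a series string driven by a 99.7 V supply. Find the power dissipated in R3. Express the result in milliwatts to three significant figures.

In a series string the same current flows through every resistor — find that current, then P = I²R for the one we want.
R_total = 6800 + 220 + 6030 = 13050 Ω
I = V / R_total = 99.7 / 13050 = 0.007640 A
P_R3 = I² × R3 = (0.007640)² × 6030 = 0.3520 W

352 mW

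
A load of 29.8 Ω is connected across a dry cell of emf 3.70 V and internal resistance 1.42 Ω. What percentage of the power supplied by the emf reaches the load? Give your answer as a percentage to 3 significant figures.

η = P_load/(P_load+P_int) = I²R/(I²R+I²r) = R/(R+r) — the I² cancels for series elements.
η = R / (R + r) = 29.8 / (29.8 + 1.42) = 0.9545

95.5 %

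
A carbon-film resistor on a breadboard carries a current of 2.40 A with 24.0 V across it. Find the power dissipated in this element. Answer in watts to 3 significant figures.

57.6 W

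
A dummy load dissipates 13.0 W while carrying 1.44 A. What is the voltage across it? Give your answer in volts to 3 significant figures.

9.03 V

The two known quantities fix the third via V = P / I.
V = 13.0 / 1.440 = 9.028 V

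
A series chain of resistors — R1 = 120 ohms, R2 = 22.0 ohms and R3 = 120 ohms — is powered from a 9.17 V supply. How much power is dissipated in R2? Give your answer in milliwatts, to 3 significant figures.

Every series element carries the same I. Get I from the total resistance, then P = I² × R2.
R_total = 120 + 22.0 + 120 = 262.0 Ω
I = V / R_total = 9.17 / 262.0 = 0.03500 A
P_R2 = I² × R2 = (0.03500)² × 22.0 = 0.02695 W

26.9 mW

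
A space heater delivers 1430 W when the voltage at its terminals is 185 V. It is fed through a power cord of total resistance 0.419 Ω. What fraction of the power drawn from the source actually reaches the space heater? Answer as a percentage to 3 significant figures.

98.3 %

I = P / V = 1430 / 185 = 7.730 A through the power cord.
P_line = I² R_line = (7.730)² × 0.419 = 25.03 W
P_source = P_load + P_line = 1430 + 25.03 = 1455 W
η = P_load / P_source = 1430 / 1455 = 0.9828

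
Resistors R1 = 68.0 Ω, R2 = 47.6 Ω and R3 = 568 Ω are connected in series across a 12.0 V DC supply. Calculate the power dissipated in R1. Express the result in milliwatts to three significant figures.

21.0 mW

In a series string the same current flows through every resistor — find that current, then P = I²R for the one we want.
R_total = 68.0 + 47.6 + 568 = 683.6 Ω
I = V / R_total = 12.0 / 683.6 = 0.01755 A
P_R1 = I² × R1 = (0.01755)² × 68.0 = 0.02095 W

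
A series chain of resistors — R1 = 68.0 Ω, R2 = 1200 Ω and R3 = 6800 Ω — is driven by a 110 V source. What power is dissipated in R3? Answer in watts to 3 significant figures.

1.26 W

Since the resistors are in series they all carry the loop current I = V/R_total; the power in any one is I²R.
R_total = 68.0 + 1200 + 6800 = 8068 Ω
I = V / R_total = 110 / 8068 = 0.01363 A
P_R3 = I² × R3 = (0.01363)² × 6800 = 1.264 W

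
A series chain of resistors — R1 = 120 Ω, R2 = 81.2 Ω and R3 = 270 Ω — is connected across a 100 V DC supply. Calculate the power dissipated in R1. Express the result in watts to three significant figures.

5.40 W

Since the resistors are in series they all carry the loop current I = V/R_total; the power in any one is I²R.
R_total = 120 + 81.2 + 270 = 471.2 Ω
I = V / R_total = 100 / 471.2 = 0.2122 A
P_R1 = I² × R1 = (0.2122)² × 120 = 5.405 W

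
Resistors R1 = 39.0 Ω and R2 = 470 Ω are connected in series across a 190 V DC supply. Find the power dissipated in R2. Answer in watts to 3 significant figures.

65.5 W

In a series string the same current flows through every resistor — find that current, then P = I²R for the one we want.
R_total = 39.0 + 470 = 509.0 Ω
I = V / R_total = 190 / 509.0 = 0.3733 A
P_R2 = I² × R2 = (0.3733)² × 470 = 65.49 W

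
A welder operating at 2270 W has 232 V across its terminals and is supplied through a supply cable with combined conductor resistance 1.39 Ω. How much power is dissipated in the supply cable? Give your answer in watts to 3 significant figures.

Only the current and the line resistance are needed for the I²R loss.
I = P / V = 2270 / 232 = 9.784 A through the supply cable.
P_line = I² R_line = (9.784)² × 1.39 = 133.1 W

133 W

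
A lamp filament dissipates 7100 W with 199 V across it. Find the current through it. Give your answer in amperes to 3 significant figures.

35.7 A

From P = V I = I²R = V²/R, with the two given quantities we get I = P / V.
I = 7100 / 199 = 35.68 A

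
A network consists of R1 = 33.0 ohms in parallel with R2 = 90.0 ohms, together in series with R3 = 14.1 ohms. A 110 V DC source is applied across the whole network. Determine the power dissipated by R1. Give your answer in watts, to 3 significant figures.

146 W

Reduce the parallel combination to a single R_p; the circuit then becomes R_p in series with the remaining resistor.
R_p = (33.0×90.0)/(33.0+90.0) = 24.15 Ω
R_total = R_p + 14.1 = 24.15 + 14.1 = 38.25 Ω
I = V / R_total = 110 / 38.25 = 2.876 A
Voltage across the parallel pair: V_p = I × R_p = 2.876 × 24.15 = 69.45 V
R1 has V_p across it, so P = V_p²/R1.
P_R1 = (69.45)² / 33.0 = 146.1 W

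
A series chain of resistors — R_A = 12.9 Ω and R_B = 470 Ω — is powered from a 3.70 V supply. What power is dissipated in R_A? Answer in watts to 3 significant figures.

In a series string the same current flows through every resistor — find that current, then P = I²R for the one we want.
R_total = 12.9 + 470 = 482.9 Ω
I = V / R_total = 3.70 / 482.9 = 0.007662 A
P_R_A = I² × R_A = (0.007662)² × 12.9 = 0.0007573 W

0.000757 W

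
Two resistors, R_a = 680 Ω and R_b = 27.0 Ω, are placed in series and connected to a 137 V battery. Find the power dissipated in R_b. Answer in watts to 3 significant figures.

In a series string the same current flows through every resistor — find that current, then P = I²R for the one we want.
R_total = 680 + 27.0 = 707.0 Ω
I = V / R_total = 137 / 707.0 = 0.1938 A
P_R_b = I² × R_b = (0.1938)² × 27.0 = 1.014 W

1.01 W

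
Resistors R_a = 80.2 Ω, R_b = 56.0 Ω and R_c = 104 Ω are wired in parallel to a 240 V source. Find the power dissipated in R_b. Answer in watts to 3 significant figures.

1030 W

R_b sits directly across the source, so P = V²/R with V = 240 V.
P_R_b = V² / R_b = (240)² / 56.0 Ω = 1029 W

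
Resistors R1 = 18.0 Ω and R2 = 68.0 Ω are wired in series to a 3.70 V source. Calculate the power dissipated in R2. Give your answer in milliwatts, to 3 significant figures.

126 mW

The current is common to all series resistors; compute it, then apply P = I²R for the target.
R_total = 18.0 + 68.0 = 86.00 Ω
I = V / R_total = 3.70 / 86.00 = 0.04302 A
P_R2 = I² × R2 = (0.04302)² × 68.0 = 0.1259 W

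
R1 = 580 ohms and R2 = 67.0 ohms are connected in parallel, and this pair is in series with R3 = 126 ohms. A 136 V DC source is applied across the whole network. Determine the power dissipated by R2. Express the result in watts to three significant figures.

Combine R1 and R2 into their parallel equivalent first, reducing the network to two series resistors.
R_p = (580×67.0)/(580+67.0) = 60.06 Ω
R_total = R_p + 126 = 60.06 + 126 = 186.1 Ω
I = V / R_total = 136 / 186.1 = 0.7309 A
Voltage across the parallel pair: V_p = I × R_p = 0.7309 × 60.06 = 43.90 V
R2 sits across V_p; its power is V_p²/R.
P_R2 = (43.90)² / 67.0 = 28.77 W

28.8 W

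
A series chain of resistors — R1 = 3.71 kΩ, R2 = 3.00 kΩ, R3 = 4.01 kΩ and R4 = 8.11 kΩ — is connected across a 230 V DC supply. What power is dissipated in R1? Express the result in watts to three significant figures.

0.554 W

Every series element carries the same I. Get I from the total resistance, then P = I² × R1.
R_total = (3.71 + 3.00 + 4.01 + 8.11) kΩ = 18830 Ω
I = V / R_total = 230 / 18830 = 0.01221 A
P_R1 = I² × R1 = (0.01221)² × 3710 = 0.5535 W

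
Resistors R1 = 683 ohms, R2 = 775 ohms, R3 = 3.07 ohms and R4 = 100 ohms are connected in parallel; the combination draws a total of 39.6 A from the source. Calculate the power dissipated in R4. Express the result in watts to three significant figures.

137 W

The branches share the same voltage, but only the total current is given — find V from the equivalent resistance first.
1/R_eq = 1/683 + 1/775 + 1/3.07 + 1/100 ⇒ R_eq = 2.954 Ω
V = I_total × R_eq = 39.60 × 2.954 = 117.0 V
P_R4 = V² / R4 = (117.0)² / 100 = 136.9 W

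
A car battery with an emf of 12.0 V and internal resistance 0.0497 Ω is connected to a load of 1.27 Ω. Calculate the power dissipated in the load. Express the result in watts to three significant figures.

Load and internal resistance form a series loop — compute the loop current, then the load power via I²R.
I = ε / (r + R) = 12.0 / (0.0497 + 1.27) = 9.093 A
P_load = I² R = (9.093)² × 1.27 = 105.0 W

105 W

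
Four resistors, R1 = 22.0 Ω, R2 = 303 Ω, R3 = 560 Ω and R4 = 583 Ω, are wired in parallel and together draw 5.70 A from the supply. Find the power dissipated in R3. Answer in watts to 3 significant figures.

21.2 W

Parallel branches share V, not I — compute V via R_eq, then use V²/R for the target branch.
1/R_eq = 1/22.0 + 1/303 + 1/560 + 1/583 ⇒ R_eq = 19.14 Ω
V = I_total × R_eq = 5.700 × 19.14 = 109.1 V
P_R3 = V² / R3 = (109.1)² / 560 = 21.25 W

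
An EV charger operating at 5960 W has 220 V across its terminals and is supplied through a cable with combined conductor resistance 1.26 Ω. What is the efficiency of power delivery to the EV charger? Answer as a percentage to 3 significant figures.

I = P / V = 5960 / 220 = 27.09 A through the cable.
P_line = I² R_line = (27.09)² × 1.26 = 924.7 W
P_source = P_load + P_line = 5960 + 924.7 = 6885 W
η = P_load / P_source = 5960 / 6885 = 0.8657

86.6 %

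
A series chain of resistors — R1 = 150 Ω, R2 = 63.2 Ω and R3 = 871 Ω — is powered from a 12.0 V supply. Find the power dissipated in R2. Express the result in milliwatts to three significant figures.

7.74 mW

Since the resistors are in series they all carry the loop current I = V/R_total; the power in any one is I²R.
R_total = 150 + 63.2 + 871 = 1084 Ω
I = V / R_total = 12.0 / 1084 = 0.01107 A
P_R2 = I² × R2 = (0.01107)² × 63.2 = 0.007742 W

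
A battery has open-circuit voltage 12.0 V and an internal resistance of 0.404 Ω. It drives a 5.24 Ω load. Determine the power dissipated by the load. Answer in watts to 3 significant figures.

Find the circuit current first, then P = I²R for the load (series elements share I).
I = ε / (r + R) = 12.0 / (0.404 + 5.24) = 2.126 A
P_load = I² R = (2.126)² × 5.24 = 23.69 W

23.7 W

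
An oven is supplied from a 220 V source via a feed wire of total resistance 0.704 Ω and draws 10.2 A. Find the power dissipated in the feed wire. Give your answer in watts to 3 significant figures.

73.2 W

The feed wire is a series resistance carrying the load current; its dissipation is I²R_line.
The feed wire carries the full 10.2 A.
P_line = I² R_line = (10.20)² × 0.704 = 73.24 W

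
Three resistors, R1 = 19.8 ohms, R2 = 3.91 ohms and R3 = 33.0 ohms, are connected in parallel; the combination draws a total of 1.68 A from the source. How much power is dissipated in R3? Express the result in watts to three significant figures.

Only the total current is stated, so first find the parallel equivalent to get the voltage across the combination.
1/R_eq = 1/19.8 + 1/3.91 + 1/33.0 ⇒ R_eq = 2.971 Ω
V = I_total × R_eq = 1.680 × 2.971 = 4.992 V
P_R3 = V² / R3 = (4.992)² / 33.0 = 0.7550 W

0.755 W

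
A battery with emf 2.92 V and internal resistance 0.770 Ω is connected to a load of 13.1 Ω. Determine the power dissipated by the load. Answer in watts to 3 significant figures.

0.581 W

Load and internal resistance form a series loop — compute the loop current, then the load power via I²R.
I = ε / (r + R) = 2.92 / (0.770 + 13.1) = 0.2105 A
P_load = I² R = (0.2105)² × 13.1 = 0.5806 W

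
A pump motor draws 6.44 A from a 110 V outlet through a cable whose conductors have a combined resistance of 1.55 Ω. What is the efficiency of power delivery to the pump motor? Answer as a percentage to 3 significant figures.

90.9 %

The cable carries the full 6.44 A.
P_line = I² R_line = (6.440)² × 1.55 = 64.28 W
P_source = V I = 110 × 6.440 = 708.4 W; P_load = 644.1 W
η = P_load / P_source = 644.1 / 708.4 = 0.9093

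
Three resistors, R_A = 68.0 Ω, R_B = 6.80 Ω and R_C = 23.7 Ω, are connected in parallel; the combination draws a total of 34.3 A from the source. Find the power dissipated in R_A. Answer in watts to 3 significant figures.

We need the common branch voltage; get it from I_total × R_eq, then P = V²/R for the branch.
1/R_eq = 1/68.0 + 1/6.80 + 1/23.7 ⇒ R_eq = 4.903 Ω
V = I_total × R_eq = 34.30 × 4.903 = 168.2 V
P_R_A = V² / R_A = (168.2)² / 68.0 = 415.9 W

416 W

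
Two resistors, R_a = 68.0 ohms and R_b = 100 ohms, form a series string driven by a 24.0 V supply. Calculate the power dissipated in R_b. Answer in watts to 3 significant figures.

Every series element carries the same I. Get I from the total resistance, then P = I² × R_b.
R_total = 68.0 + 100 = 168.0 Ω
I = V / R_total = 24.0 / 168.0 = 0.1429 A
P_R_b = I² × R_b = (0.1429)² × 100 = 2.041 W

2.04 W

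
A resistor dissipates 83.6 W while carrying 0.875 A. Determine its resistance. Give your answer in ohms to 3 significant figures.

109 Ω

Inverting the appropriate power form: R = P / I².
R = 83.6 / (0.8750)² = 109.2 Ω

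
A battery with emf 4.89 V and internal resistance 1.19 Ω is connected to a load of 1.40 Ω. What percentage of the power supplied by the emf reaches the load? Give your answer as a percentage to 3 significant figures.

54.1 %

The source delivers εI, of which I²R reaches the load and I²r is lost; since I is common, η = R/(R+r).
η = R / (R + r) = 1.40 / (1.40 + 1.19) = 0.5405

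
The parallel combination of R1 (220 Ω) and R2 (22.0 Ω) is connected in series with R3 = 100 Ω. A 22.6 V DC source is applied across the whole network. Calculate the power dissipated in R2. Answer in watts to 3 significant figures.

0.645 W

Reduce the parallel combination to a single R_p; the circuit then becomes R_p in series with the remaining resistor.
R_p = (220×22.0)/(220+22.0) = 20.00 Ω
R_total = R_p + 100 = 20.00 + 100 = 120.0 Ω
I = V / R_total = 22.6 / 120.0 = 0.1883 A
Voltage across the parallel pair: V_p = I × R_p = 0.1883 × 20.00 = 3.767 V
Use P = V²/R for R2 with V = V_p.
P_R2 = (3.767)² / 22.0 = 0.6449 W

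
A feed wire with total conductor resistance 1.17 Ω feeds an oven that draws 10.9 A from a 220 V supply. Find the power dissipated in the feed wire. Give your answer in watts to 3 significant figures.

The feed wire and load are in series, so the same current flows in both; the loss is I²R_line.
The feed wire carries the full 10.9 A.
P_line = I² R_line = (10.90)² × 1.17 = 139.0 W

139 W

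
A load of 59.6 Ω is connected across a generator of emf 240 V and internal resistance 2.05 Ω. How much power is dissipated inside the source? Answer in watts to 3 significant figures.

The internal resistance carries the same current as the load; P_int = I²r.
I = ε / (r + R) = 240 / (2.05 + 59.6) = 3.893 A
P_int = I² r = (3.893)² × 2.05 = 31.07 W

31.1 W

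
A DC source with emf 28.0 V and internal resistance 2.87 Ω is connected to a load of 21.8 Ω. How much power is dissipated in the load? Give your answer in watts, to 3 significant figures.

28.1 W

Find the circuit current first, then P = I²R for the load (series elements share I).
I = ε / (r + R) = 28.0 / (2.87 + 21.8) = 1.135 A
P_load = I² R = (1.135)² × 21.8 = 28.08 W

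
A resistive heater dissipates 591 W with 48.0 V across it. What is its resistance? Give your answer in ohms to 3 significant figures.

3.90 Ω

From P = V I = I²R = V²/R, with the two given quantities we get R = V² / P.
R = (48.0)² / 591 = 3.898 Ω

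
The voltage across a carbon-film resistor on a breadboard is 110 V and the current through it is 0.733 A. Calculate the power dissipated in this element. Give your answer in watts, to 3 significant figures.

80.6 W

Both the voltage across and the current through the element are known, so P = V I applies directly.
P = 110 V × 0.7330 A = 80.63 W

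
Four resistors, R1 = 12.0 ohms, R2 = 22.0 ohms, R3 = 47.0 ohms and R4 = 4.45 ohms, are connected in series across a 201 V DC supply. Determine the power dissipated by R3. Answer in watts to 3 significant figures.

260 W

The current is common to all series resistors; compute it, then apply P = I²R for the target.
R_total = 12.0 + 22.0 + 47.0 + 4.45 = 85.45 Ω
I = V / R_total = 201 / 85.45 = 2.352 A
P_R3 = I² × R3 = (2.352)² × 47.0 = 260.1 W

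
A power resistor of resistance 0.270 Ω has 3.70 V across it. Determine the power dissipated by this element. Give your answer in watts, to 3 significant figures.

50.7 W

Voltage and resistance are given, so P = V²/R is the one-step route.
P = (3.70 V)² / 0.270 Ω = 50.70 W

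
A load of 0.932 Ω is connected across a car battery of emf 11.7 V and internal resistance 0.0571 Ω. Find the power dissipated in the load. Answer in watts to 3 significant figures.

With r and R in series, I = ε/(r+R); the load dissipates I²R.
I = ε / (r + R) = 11.7 / (0.0571 + 0.932) = 11.83 A
P_load = I² R = (11.83)² × 0.932 = 130.4 W

130 W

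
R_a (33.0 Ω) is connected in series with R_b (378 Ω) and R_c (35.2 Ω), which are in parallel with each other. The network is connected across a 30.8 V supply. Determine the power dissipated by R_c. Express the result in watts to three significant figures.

Reduce the parallel pair to R_p first; the network is then a simple series string.
R_p = (378×35.2)/(378+35.2) = 32.20 Ω
R_total = 33.0 + 32.20 = 65.20 Ω
I = V / R_total = 30.8 / 65.20 = 0.4724 A
Voltage across the parallel pair: V_p = I × R_p = 0.4724 × 32.20 = 15.21 V
With V_p across R_c, its power is V_p²/R_c.
P_R_c = (15.21)² / 35.2 = 6.573 W

6.57 W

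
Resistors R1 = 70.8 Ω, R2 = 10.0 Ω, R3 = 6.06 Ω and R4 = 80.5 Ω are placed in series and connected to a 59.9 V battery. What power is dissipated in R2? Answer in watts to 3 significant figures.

1.28 W

Series elements share the same current, so find I first, then use P = I²R.
R_total = 70.8 + 10.0 + 6.06 + 80.5 = 167.4 Ω
I = V / R_total = 59.9 / 167.4 = 0.3579 A
P_R2 = I² × R2 = (0.3579)² × 10.0 = 1.281 W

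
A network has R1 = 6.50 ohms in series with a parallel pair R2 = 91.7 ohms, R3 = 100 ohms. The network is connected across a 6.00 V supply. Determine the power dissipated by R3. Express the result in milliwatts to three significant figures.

279 mW

First combine the parallel branches into one equivalent R_p, then R1 + R_p is a series pair.
R_p = (91.7×100)/(91.7+100) = 47.84 Ω
R_total = 6.50 + 47.84 = 54.34 Ω
I = V / R_total = 6.00 / 54.34 = 0.1104 A
Voltage across the parallel pair: V_p = I × R_p = 0.1104 × 47.84 = 5.282 V
R3 sees V_p directly, so P = V_p² / R3.
P_R3 = (5.282)² / 100 = 0.2790 W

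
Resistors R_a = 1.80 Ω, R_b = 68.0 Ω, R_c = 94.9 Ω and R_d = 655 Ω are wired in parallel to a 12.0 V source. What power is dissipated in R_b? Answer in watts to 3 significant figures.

2.12 W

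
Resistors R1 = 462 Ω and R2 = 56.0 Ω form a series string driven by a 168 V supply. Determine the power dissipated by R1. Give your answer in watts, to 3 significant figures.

48.6 W

The current is common to all series resistors; compute it, then apply P = I²R for the target.
R_total = 462 + 56.0 = 518.0 Ω
I = V / R_total = 168 / 518.0 = 0.3243 A
P_R1 = I² × R1 = (0.3243)² × 462 = 48.60 W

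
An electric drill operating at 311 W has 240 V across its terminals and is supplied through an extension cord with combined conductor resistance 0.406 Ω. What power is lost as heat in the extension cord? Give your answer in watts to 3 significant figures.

The extension cord and load are in series, so the same current flows in both; the loss is I²R_line.
I = P / V = 311 / 240 = 1.296 A through the extension cord.
P_line = I² R_line = (1.296)² × 0.406 = 0.6817 W

0.682 W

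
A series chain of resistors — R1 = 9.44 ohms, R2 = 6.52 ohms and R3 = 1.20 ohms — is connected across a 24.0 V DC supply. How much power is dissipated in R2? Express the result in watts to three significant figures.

12.8 W

Series elements share the same current, so find I first, then use P = I²R.
R_total = 9.44 + 6.52 + 1.20 = 17.16 Ω
I = V / R_total = 24.0 / 17.16 = 1.399 A
P_R2 = I² × R2 = (1.399)² × 6.52 = 12.75 W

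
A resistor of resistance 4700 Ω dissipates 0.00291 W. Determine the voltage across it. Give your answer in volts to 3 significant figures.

3.70 V

Inverting the appropriate power form: V = √(P R).
V = √(0.00291 × 4700) = 3.698 V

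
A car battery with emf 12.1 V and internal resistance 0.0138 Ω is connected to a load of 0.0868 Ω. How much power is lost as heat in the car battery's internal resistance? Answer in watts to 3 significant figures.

200 W

r is in series with the load, so it carries the full circuit current — the loss in it is I²r.
I = ε / (r + R) = 12.1 / (0.0138 + 0.0868) = 120.3 A
P_int = I² r = (120.3)² × 0.0138 = 199.6 W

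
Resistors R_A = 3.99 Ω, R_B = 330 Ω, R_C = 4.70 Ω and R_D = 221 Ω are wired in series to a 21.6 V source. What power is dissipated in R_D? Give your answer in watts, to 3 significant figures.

0.329 W

The current is common to all series resistors; compute it, then apply P = I²R for the target.
R_total = 3.99 + 330 + 4.70 + 221 = 559.7 Ω
I = V / R_total = 21.6 / 559.7 = 0.03859 A
P_R_D = I² × R_D = (0.03859)² × 221 = 0.3292 W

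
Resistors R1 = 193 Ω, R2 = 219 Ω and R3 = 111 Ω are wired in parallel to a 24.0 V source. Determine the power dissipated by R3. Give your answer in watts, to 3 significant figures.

Parallel branches share the same voltage; P = V²/R gives the branch power in one step.
P_R3 = V² / R3 = (24.0)² / 111 Ω = 5.189 W

5.19 W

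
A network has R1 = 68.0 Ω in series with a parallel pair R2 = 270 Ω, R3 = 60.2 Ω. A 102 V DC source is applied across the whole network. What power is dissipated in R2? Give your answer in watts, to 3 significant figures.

First combine the parallel branches into one equivalent R_p, then R1 + R_p is a series pair.
R_p = (270×60.2)/(270+60.2) = 49.22 Ω
R_total = 68.0 + 49.22 = 117.2 Ω
I = V / R_total = 102 / 117.2 = 0.8701 A
Voltage across the parallel pair: V_p = I × R_p = 0.8701 × 49.22 = 42.83 V
With V_p across R2, its power is V_p²/R2.
P_R2 = (42.83)² / 270 = 6.795 W

6.79 W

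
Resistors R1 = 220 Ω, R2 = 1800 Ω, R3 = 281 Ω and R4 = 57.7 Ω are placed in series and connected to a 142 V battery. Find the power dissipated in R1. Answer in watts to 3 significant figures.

The current is common to all series resistors; compute it, then apply P = I²R for the target.
R_total = 220 + 1800 + 281 + 57.7 = 2359 Ω
I = V / R_total = 142 / 2359 = 0.06020 A
P_R1 = I² × R1 = (0.06020)² × 220 = 0.7974 W

0.797 W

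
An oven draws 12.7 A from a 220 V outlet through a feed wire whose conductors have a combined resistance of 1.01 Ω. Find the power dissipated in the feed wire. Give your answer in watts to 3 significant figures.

The feed wire and load are in series, so the same current flows in both; the loss is I²R_line.
The feed wire carries the full 12.7 A.
P_line = I² R_line = (12.70)² × 1.01 = 162.9 W

163 W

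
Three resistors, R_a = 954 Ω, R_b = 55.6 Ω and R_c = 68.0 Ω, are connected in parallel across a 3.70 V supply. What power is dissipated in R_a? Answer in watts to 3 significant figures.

R_a sits directly across the source, so P = V²/R with V = 3.70 V.
P_R_a = V² / R_a = (3.70)² / 954 Ω = 0.01435 W

0.0144 W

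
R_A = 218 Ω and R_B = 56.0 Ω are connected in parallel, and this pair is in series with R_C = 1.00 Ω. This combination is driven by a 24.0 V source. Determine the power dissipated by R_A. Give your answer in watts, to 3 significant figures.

2.53 W

Reduce the parallel combination to a single R_p; the circuit then becomes R_p in series with the remaining resistor.
R_p = (218×56.0)/(218+56.0) = 44.55 Ω
R_total = R_p + 1.00 = 44.55 + 1.00 = 45.55 Ω
I = V / R_total = 24.0 / 45.55 = 0.5268 A
Voltage across the parallel pair: V_p = I × R_p = 0.5268 × 44.55 = 23.47 V
Use P = V²/R for R_A with V = V_p.
P_R_A = (23.47)² / 218 = 2.527 W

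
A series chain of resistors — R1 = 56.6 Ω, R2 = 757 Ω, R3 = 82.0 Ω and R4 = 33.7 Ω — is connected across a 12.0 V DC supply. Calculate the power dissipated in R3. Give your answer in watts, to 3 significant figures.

Series elements share the same current, so find I first, then use P = I²R.
R_total = 56.6 + 757 + 82.0 + 33.7 = 929.3 Ω
I = V / R_total = 12.0 / 929.3 = 0.01291 A
P_R3 = I² × R3 = (0.01291)² × 82.0 = 0.01367 W

0.0137 W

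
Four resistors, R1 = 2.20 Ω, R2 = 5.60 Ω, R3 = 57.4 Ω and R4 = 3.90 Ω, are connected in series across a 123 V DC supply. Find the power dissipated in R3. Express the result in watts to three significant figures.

Series elements share the same current, so find I first, then use P = I²R.
R_total = 2.20 + 5.60 + 57.4 + 3.90 = 69.10 Ω
I = V / R_total = 123 / 69.10 = 1.780 A
P_R3 = I² × R3 = (1.780)² × 57.4 = 181.9 W

182 W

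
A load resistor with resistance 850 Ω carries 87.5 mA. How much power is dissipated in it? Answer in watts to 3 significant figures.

6.51 W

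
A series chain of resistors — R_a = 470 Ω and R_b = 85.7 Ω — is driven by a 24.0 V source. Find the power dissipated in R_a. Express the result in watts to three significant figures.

In a series string the same current flows through every resistor — find that current, then P = I²R for the one we want.
R_total = 470 + 85.7 = 555.7 Ω
I = V / R_total = 24.0 / 555.7 = 0.04319 A
P_R_a = I² × R_a = (0.04319)² × 470 = 0.8767 W

0.877 W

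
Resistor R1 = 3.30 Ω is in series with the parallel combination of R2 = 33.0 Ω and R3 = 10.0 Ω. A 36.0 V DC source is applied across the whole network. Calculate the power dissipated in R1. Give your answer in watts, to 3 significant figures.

35.5 W

Reduce the parallel pair to R_p first; the network is then a simple series string.
R_p = (33.0×10.0)/(33.0+10.0) = 7.674 Ω
R_total = 3.30 + 7.674 = 10.97 Ω
I = V / R_total = 36.0 / 10.97 = 3.280 A
All the current flows through R1; use P = I²R.
P_R1 = (3.280)² × 3.30 = 35.51 W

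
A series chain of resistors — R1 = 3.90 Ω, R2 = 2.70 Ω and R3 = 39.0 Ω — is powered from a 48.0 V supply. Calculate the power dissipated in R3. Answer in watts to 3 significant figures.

43.2 W

The current is common to all series resistors; compute it, then apply P = I²R for the target.
R_total = 3.90 + 2.70 + 39.0 = 45.60 Ω
I = V / R_total = 48.0 / 45.60 = 1.053 A
P_R3 = I² × R3 = (1.053)² × 39.0 = 43.21 W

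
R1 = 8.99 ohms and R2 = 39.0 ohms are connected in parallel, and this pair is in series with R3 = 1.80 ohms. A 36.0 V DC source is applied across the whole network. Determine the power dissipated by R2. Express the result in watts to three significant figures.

21.4 W

Reduce the parallel combination to a single R_p; the circuit then becomes R_p in series with the remaining resistor.
R_p = (8.99×39.0)/(8.99+39.0) = 7.306 Ω
R_total = R_p + 1.80 = 7.306 + 1.80 = 9.106 Ω
I = V / R_total = 36.0 / 9.106 = 3.953 A
Voltage across the parallel pair: V_p = I × R_p = 3.953 × 7.306 = 28.88 V
Use P = V²/R for R2 with V = V_p.
P_R2 = (28.88)² / 39.0 = 21.39 W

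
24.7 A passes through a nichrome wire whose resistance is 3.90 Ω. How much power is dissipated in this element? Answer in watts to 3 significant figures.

Current and resistance are given, so P = I²R is the direct form.
P = (24.70 A)² × 3.90 Ω = 2379 W

2380 W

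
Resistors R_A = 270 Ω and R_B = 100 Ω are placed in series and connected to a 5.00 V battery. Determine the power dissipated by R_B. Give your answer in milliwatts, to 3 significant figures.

18.3 mW

Series elements share the same current, so find I first, then use P = I²R.
R_total = 270 + 100 = 370.0 Ω
I = V / R_total = 5.00 / 370.0 = 0.01351 A
P_R_B = I² × R_B = (0.01351)² × 100 = 0.01826 W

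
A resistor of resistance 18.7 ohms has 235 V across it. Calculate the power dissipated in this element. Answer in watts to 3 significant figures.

We know the drop across the element and its resistance — P = V²/R, one step.
P = (235 V)² / 18.7 Ω = 2953 W

2950 W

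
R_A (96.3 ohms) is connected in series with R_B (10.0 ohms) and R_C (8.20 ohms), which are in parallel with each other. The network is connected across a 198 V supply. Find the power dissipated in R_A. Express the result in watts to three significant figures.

Reduce the parallel pair to R_p first; the network is then a simple series string.
R_p = (10.0×8.20)/(10.0+8.20) = 4.505 Ω
R_total = 96.3 + 4.505 = 100.8 Ω
I = V / R_total = 198 / 100.8 = 1.964 A
The full supply current passes through R_A: P = I²R.
P_R_A = (1.964)² × 96.3 = 371.5 W

372 W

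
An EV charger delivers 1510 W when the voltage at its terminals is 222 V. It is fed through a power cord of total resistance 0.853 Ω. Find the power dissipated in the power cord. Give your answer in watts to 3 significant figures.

Line loss is just I²R for the cable — we know both I and R_line directly.
I = P / V = 1510 / 222 = 6.802 A through the power cord.
P_line = I² R_line = (6.802)² × 0.853 = 39.46 W

39.5 W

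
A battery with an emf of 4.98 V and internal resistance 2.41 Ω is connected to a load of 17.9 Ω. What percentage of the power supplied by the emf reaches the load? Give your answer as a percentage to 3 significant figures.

Both r and R carry the same current, so the power split is just the resistance split: η = R/(R+r).
η = R / (R + r) = 17.9 / (17.9 + 2.41) = 0.8813

88.1 %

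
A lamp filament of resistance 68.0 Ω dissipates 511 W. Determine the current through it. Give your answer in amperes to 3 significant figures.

From P = V I = I²R = V²/R, with the two given quantities we get I = √(P / R).
I = √(511 / 68.0) = 2.741 A

2.74 A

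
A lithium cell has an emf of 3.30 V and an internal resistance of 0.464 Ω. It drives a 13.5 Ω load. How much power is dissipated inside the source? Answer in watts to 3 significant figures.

The source's internal resistance is just another series element carrying I; its dissipation is I²r.
I = ε / (r + R) = 3.30 / (0.464 + 13.5) = 0.2363 A
P_int = I² r = (0.2363)² × 0.464 = 0.02591 W

0.0259 W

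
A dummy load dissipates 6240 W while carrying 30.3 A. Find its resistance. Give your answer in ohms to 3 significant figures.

6.80 Ω

Rearranging the power relation for the two known quantities gives R = P / I².
R = 6240 / (30.30)² = 6.797 Ω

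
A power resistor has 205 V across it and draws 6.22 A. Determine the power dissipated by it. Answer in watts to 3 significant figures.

1280 W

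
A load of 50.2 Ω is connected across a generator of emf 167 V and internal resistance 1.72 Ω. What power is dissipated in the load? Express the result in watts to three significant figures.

The internal resistance and the load are in series, so the same I flows through both; get I from ε/(r+R), then I²R for the load.
I = ε / (r + R) = 167 / (1.72 + 50.2) = 3.216 A
P_load = I² R = (3.216)² × 50.2 = 519.4 W

519 W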